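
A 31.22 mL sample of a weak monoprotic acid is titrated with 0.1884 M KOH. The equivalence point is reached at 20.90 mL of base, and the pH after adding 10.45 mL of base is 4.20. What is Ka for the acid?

6.3 x 10^-5

10.45 mL is half of the equivalence volume, so this is the half-equivalence point where [HA] = [A^-].
At half-equivalence pH = pKa, so pKa = 4.20.
Ka = 10^(-4.20) = 6.3 x 10^-5.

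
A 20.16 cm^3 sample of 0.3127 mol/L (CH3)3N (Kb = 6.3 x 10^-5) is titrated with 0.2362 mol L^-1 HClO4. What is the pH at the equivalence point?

n((CH3)3N) = 0.3127 x 0.02016 = 0.006304 mol; V(HClO4) at equivalence = 0.006304/0.2362 = 0.02669 L.
At equivalence the base is fully converted to (CH3)3NH+; total volume = 0.04685 L, so [(CH3)3NH+] = 0.006304/0.04685 = 0.1346 M.
Ka((CH3)3NH+) = Kw/Kb = 1.0e-14 / 6.3 x 10^-5 = 1.59e-10.
[H^+] = sqrt(Ka x [(CH3)3NH+]) = sqrt(1.59e-10 x 0.1346) = 4.62e-6 M.
pH = -log(4.62e-6) = 5.34.

5.34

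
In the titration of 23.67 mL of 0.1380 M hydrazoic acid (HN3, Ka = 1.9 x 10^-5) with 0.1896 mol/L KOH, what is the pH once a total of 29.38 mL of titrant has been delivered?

n(acid) = 0.1380 x 0.02367 = 0.003266 mol; n(KOH) added = 0.1896 x 0.02938 = 0.005570 mol.
Base is in excess by 0.005570 - 0.003266 = 0.002304 mol in a total volume of 0.05305 L.
[OH^-] = 0.002304/0.05305 = 0.04343 M, so pOH = 1.36 and pH = 14.00 - 1.36 = 12.64.

12.64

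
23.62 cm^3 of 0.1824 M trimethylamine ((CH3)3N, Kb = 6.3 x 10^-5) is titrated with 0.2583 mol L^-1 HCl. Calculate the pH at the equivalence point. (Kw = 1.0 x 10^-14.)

5.39

n((CH3)3N) = 0.1824 x 0.02362 = 0.004308 mol; V(HCl) at equivalence = 0.004308/0.2583 = 0.01668 L.
At equivalence the base is fully converted to (CH3)3NH+; total volume = 0.04030 L, so [(CH3)3NH+] = 0.004308/0.04030 = 0.1069 M.
Ka((CH3)3NH+) = Kw/Kb = 1.0e-14 / 6.3 x 10^-5 = 1.59e-10.
[H^+] = sqrt(Ka x [(CH3)3NH+]) = sqrt(1.59e-10 x 0.1069) = 4.12e-6 M.
pH = -log(4.12e-6) = 5.39.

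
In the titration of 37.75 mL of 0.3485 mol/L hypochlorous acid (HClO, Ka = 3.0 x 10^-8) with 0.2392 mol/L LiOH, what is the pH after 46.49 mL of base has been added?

Initial n(HClO) = 0.3485 x 0.03775 = 0.01316 mol.
n(LiOH) added = 0.2392 x 0.04649 = 0.01112 mol, converting that many moles of HClO to ClO-.
Remaining n(HClO) = 0.002035 mol; n(ClO-) = 0.01112 mol.
By Henderson-Hasselbalch, pH = pKa + log([A^-]/[HA]) = 7.52 + log(0.01112/0.002035) = 7.52 + (+0.74) = 8.26.

8.26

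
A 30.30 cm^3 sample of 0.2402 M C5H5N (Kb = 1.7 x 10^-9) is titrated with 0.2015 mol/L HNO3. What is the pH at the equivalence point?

n(C5H5N) = 0.2402 x 0.03030 = 0.007278 mol; V(HNO3) at equivalence = 0.007278/0.2015 = 0.03612 L.
At equivalence the base is fully converted to C5H5NH+; total volume = 0.06642 L, so [C5H5NH+] = 0.007278/0.06642 = 0.1096 M.
Ka(C5H5NH+) = Kw/Kb = 1.0e-14 / 1.7 x 10^-9 = 5.88e-6.
[H^+] = sqrt(Ka x [C5H5NH+]) = sqrt(5.88e-6 x 0.1096) = 0.000803 M.
pH = -log(0.000803) = 3.10.

3.10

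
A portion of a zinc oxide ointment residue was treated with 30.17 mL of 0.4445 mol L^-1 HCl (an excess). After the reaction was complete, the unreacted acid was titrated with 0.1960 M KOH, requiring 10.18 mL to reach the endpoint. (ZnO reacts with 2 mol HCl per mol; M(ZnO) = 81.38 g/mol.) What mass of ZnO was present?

0.464 g

Total n(HCl) added = 0.4445 x 0.03017 = 0.01341 mol.
n(KOH) used = 0.1960 x 0.01018 = 0.001995 mol, which equals the excess n(HCl).
So n(HCl) consumed by the sample = 0.01341 - 0.001995 = 0.01142 mol.
n(ZnO) = 0.01142 / 2 = 0.005708 mol.
mass = 0.005708 mol x 81.38 g/mol = 0.464 g.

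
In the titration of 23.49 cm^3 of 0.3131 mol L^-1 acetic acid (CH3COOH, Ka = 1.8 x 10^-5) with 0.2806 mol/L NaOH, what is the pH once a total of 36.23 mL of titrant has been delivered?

12.67

n(acid) = 0.3131 x 0.02349 = 0.007355 mol; n(NaOH) added = 0.2806 x 0.03623 = 0.01017 mol.
Base is in excess by 0.01017 - 0.007355 = 0.002811 mol in a total volume of 0.05972 L.
[OH^-] = 0.002811/0.05972 = 0.04708 M, so pOH = 1.33 and pH = 14.00 - 1.33 = 12.67.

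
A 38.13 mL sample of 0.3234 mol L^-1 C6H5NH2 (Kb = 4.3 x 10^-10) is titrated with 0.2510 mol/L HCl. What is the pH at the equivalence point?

2.74

n(C6H5NH2) = 0.3234 x 0.03813 = 0.01233 mol; V(HCl) at equivalence = 0.01233/0.2510 = 0.04913 L.
At equivalence the base is fully converted to C6H5NH3+; total volume = 0.08726 L, so [C6H5NH3+] = 0.01233/0.08726 = 0.1413 M.
Ka(C6H5NH3+) = Kw/Kb = 1.0e-14 / 4.3 x 10^-10 = 2.33e-5.
[H^+] = sqrt(Ka x [C6H5NH3+]) = sqrt(2.33e-5 x 0.1413) = 0.00181 M.
pH = -log(0.00181) = 2.74.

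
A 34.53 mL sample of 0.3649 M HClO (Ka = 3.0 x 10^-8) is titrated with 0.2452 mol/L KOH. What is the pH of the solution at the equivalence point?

n(HClO) = 0.3649 x 0.03453 = 0.01260 mol; V(KOH) at equivalence = 0.01260/0.2452 = 0.05139 L.
At equivalence all the acid is converted to ClO-; total volume = 0.03453 + 0.05139 = 0.08592 L, so [ClO-] = 0.01260/0.08592 = 0.1467 M.
Kb = Kw/Ka = 1.0e-14 / 3.0 x 10^-8 = 3.33e-7.
[OH^-] = sqrt(Kb x [ClO-]) = sqrt(3.33e-7 x 0.1467) = 0.000221 M.
pOH = 3.66, so pH = 14.00 - 3.66 = 10.34.

10.34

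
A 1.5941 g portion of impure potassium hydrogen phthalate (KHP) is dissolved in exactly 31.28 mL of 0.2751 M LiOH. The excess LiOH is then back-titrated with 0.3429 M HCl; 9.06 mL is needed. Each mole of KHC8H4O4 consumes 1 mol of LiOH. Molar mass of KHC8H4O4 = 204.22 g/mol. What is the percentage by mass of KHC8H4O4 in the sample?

Total n(LiOH) added = 0.2751 x 0.03128 = 0.008605 mol.
n(HCl) used = 0.3429 x 0.009060 = 0.003107 mol, which equals the excess n(LiOH).
So n(LiOH) consumed by the sample = 0.008605 - 0.003107 = 0.005498 mol.
n(KHC8H4O4) = 0.005498 / 1 = 0.005498 mol.
mass KHC8H4O4 = 0.005498 x 204.22 = 1.123 g, so %KHC8H4O4 = 1.123/1.5941 x 100 = 70.4%.

70.4%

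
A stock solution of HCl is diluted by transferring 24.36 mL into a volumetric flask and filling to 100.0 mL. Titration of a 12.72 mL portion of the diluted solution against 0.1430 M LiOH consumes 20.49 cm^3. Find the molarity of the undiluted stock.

n(LiOH) = 0.1430 x 0.02049 = 0.002930 mol.
n(HCl) in the aliquot = 0.002930 mol.
[diluted HCl] = 0.002930 / 0.01272 = 0.2304 M.
Dilution factor = 100.0/24.36 = 4.105, so [stock] = 0.2304 x 4.105 = 0.946 M.

0.946 M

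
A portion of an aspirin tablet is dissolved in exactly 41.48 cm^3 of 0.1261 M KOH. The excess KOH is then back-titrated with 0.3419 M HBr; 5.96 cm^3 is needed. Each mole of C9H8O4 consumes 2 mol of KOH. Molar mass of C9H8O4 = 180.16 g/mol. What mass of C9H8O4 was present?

0.288 g

Total n(KOH) added = 0.1261 x 0.04148 = 0.005231 mol.
n(HBr) used = 0.3419 x 0.005960 = 0.002038 mol, which equals the excess n(KOH).
So n(KOH) consumed by the sample = 0.005231 - 0.002038 = 0.003193 mol.
n(C9H8O4) = 0.003193 / 2 = 0.001596 mol.
mass = 0.001596 mol x 180.16 g/mol = 0.288 g.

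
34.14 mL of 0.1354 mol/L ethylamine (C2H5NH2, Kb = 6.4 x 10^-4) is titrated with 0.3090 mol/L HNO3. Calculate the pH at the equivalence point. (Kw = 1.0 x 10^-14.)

5.92

n(C2H5NH2) = 0.1354 x 0.03414 = 0.004623 mol; V(HNO3) at equivalence = 0.004623/0.3090 = 0.01496 L.
At equivalence the base is fully converted to C2H5NH3+; total volume = 0.04910 L, so [C2H5NH3+] = 0.004623/0.04910 = 0.09415 M.
Ka(C2H5NH3+) = Kw/Kb = 1.0e-14 / 6.4 x 10^-4 = 1.56e-11.
[H^+] = sqrt(Ka x [C2H5NH3+]) = sqrt(1.56e-11 x 0.09415) = 1.21e-6 M.
pH = -log(1.21e-6) = 5.92.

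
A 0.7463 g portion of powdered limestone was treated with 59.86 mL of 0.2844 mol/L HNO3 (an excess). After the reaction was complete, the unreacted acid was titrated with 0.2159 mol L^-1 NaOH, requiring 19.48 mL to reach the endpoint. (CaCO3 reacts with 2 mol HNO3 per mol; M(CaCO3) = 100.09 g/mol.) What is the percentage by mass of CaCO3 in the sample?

Total n(HNO3) added = 0.2844 x 0.05986 = 0.01702 mol.
n(NaOH) used = 0.2159 x 0.01948 = 0.004206 mol, which equals the excess n(HNO3).
So n(HNO3) consumed by the sample = 0.01702 - 0.004206 = 0.01282 mol.
n(CaCO3) = 0.01282 / 2 = 0.006409 mol.
mass CaCO3 = 0.006409 x 100.09 = 0.6415 g, so %CaCO3 = 0.6415/0.7463 x 100 = 86.0%.

86.0%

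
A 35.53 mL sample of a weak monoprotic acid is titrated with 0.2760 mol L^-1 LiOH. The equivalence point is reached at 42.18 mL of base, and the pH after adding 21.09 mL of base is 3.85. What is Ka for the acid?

1.4 x 10^-4

21.09 mL is half of the equivalence volume, so this is the half-equivalence point where [HA] = [A^-].
At half-equivalence pH = pKa, so pKa = 3.85.
Ka = 10^(-3.85) = 1.4 x 10^-4.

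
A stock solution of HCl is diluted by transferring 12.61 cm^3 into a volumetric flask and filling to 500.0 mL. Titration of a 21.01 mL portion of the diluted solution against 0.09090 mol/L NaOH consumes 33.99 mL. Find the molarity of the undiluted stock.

5.83 M

n(NaOH) = 0.09090 x 0.03399 = 0.003090 mol.
n(HCl) in the aliquot = 0.003090 mol.
[diluted HCl] = 0.003090 / 0.02101 = 0.1471 M.
Dilution factor = 500.0/12.61 = 39.65, so [stock] = 0.1471 x 39.65 = 5.83 M.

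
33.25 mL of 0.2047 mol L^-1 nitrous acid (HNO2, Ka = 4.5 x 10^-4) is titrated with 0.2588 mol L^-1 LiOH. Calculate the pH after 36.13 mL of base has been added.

n(acid) = 0.2047 x 0.03325 = 0.006806 mol; n(LiOH) added = 0.2588 x 0.03613 = 0.009350 mol.
Base is in excess by 0.009350 - 0.006806 = 0.002544 mol in a total volume of 0.06938 L.
[OH^-] = 0.002544/0.06938 = 0.03667 M, so pOH = 1.44 and pH = 14.00 - 1.44 = 12.56.

12.56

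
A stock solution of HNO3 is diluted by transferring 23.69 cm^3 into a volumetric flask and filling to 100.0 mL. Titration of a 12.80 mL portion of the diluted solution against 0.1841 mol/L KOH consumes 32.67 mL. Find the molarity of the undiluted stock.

1.98 M

n(KOH) = 0.1841 x 0.03267 = 0.006015 mol.
n(HNO3) in the aliquot = 0.006015 mol.
[diluted HNO3] = 0.006015 / 0.01280 = 0.4699 M.
Dilution factor = 100.0/23.69 = 4.221, so [stock] = 0.4699 x 4.221 = 1.98 M.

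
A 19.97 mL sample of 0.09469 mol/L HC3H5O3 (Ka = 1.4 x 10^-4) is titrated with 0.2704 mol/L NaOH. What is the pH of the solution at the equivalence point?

8.35

n(HC3H5O3) = 0.09469 x 0.01997 = 0.001891 mol; V(NaOH) at equivalence = 0.001891/0.2704 = 0.006993 L.
At equivalence all the acid is converted to C3H5O3-; total volume = 0.01997 + 0.006993 = 0.02696 L, so [C3H5O3-] = 0.001891/0.02696 = 0.07013 M.
Kb = Kw/Ka = 1.0e-14 / 1.4 x 10^-4 = 7.14e-11.
[OH^-] = sqrt(Kb x [C3H5O3-]) = sqrt(7.14e-11 x 0.07013) = 2.24e-6 M.
pOH = 5.65, so pH = 14.00 - 5.65 = 8.35.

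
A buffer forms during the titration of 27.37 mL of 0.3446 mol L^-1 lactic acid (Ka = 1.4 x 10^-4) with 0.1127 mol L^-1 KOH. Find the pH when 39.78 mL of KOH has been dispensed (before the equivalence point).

3.81

Initial n(HC3H5O3) = 0.3446 x 0.02737 = 0.009432 mol.
n(KOH) added = 0.1127 x 0.03978 = 0.004483 mol, converting that many moles of HC3H5O3 to C3H5O3-.
Remaining n(HC3H5O3) = 0.004948 mol; n(C3H5O3-) = 0.004483 mol.
By Henderson-Hasselbalch, pH = pKa + log([A^-]/[HA]) = 3.85 + log(0.004483/0.004948) = 3.85 + (-0.04) = 3.81.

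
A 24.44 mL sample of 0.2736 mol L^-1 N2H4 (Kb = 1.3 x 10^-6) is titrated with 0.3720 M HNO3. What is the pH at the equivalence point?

4.46

n(N2H4) = 0.2736 x 0.02444 = 0.006687 mol; V(HNO3) at equivalence = 0.006687/0.3720 = 0.01798 L.
At equivalence the base is fully converted to N2H5+; total volume = 0.04242 L, so [N2H5+] = 0.006687/0.04242 = 0.1577 M.
Ka(N2H5+) = Kw/Kb = 1.0e-14 / 1.3 x 10^-6 = 7.69e-9.
[H^+] = sqrt(Ka x [N2H5+]) = sqrt(7.69e-9 x 0.1577) = 3.48e-5 M.
pH = -log(3.48e-5) = 4.46.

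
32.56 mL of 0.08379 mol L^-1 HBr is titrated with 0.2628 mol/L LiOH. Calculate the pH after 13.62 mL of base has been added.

n(acid) = 0.08379 x 0.03256 = 0.002728 mol; n(LiOH) added = 0.2628 x 0.01362 = 0.003579 mol.
Base is in excess by 0.003579 - 0.002728 = 0.0008511 mol in a total volume of 0.04618 L.
[OH^-] = 0.0008511/0.04618 = 0.01843 M, so pOH = 1.73 and pH = 14.00 - 1.73 = 12.27.

12.27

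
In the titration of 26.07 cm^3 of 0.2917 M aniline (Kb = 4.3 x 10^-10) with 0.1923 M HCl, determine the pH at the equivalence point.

2.78

n(C6H5NH2) = 0.2917 x 0.02607 = 0.007605 mol; V(HCl) at equivalence = 0.007605/0.1923 = 0.03955 L.
At equivalence the base is fully converted to C6H5NH3+; total volume = 0.06562 L, so [C6H5NH3+] = 0.007605/0.06562 = 0.1159 M.
Ka(C6H5NH3+) = Kw/Kb = 1.0e-14 / 4.3 x 10^-10 = 2.33e-5.
[H^+] = sqrt(Ka x [C6H5NH3+]) = sqrt(2.33e-5 x 0.1159) = 0.00164 M.
pH = -log(0.00164) = 2.78.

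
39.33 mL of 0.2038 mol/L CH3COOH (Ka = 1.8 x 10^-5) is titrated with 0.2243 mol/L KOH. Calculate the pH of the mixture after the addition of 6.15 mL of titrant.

Initial n(CH3COOH) = 0.2038 x 0.03933 = 0.008015 mol.
n(KOH) added = 0.2243 x 0.006150 = 0.001379 mol, converting that many moles of CH3COOH to CH3COO-.
Remaining n(CH3COOH) = 0.006636 mol; n(CH3COO-) = 0.001379 mol.
By Henderson-Hasselbalch, pH = pKa + log([A^-]/[HA]) = 4.74 + log(0.001379/0.006636) = 4.74 + (-0.68) = 4.06.

4.06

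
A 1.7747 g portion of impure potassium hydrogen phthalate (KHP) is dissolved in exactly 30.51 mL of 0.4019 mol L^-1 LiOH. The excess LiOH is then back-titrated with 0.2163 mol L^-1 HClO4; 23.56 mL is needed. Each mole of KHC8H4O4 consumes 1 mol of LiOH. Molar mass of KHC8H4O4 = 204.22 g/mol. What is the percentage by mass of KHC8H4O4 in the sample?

Total n(LiOH) added = 0.4019 x 0.03051 = 0.01226 mol.
n(HClO4) used = 0.2163 x 0.02356 = 0.005096 mol, which equals the excess n(LiOH).
So n(LiOH) consumed by the sample = 0.01226 - 0.005096 = 0.007166 mol.
n(KHC8H4O4) = 0.007166 / 1 = 0.007166 mol.
mass KHC8H4O4 = 0.007166 x 204.22 = 1.463 g, so %KHC8H4O4 = 1.463/1.7747 x 100 = 82.5%.

82.5%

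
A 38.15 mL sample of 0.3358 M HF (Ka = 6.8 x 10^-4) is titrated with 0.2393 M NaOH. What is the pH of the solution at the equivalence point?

8.16

n(HF) = 0.3358 x 0.03815 = 0.01281 mol; V(NaOH) at equivalence = 0.01281/0.2393 = 0.05353 L.
At equivalence all the acid is converted to F-; total volume = 0.03815 + 0.05353 = 0.09168 L, so [F-] = 0.01281/0.09168 = 0.1397 M.
Kb = Kw/Ka = 1.0e-14 / 6.8 x 10^-4 = 1.47e-11.
[OH^-] = sqrt(Kb x [F-]) = sqrt(1.47e-11 x 0.1397) = 1.43e-6 M.
pOH = 5.84, so pH = 14.00 - 5.84 = 8.16.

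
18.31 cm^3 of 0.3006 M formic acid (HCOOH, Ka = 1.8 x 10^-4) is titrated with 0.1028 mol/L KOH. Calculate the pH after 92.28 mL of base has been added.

12.56

n(acid) = 0.3006 x 0.01831 = 0.005504 mol; n(KOH) added = 0.1028 x 0.09228 = 0.009486 mol.
Base is in excess by 0.009486 - 0.005504 = 0.003982 mol in a total volume of 0.1106 L.
[OH^-] = 0.003982/0.1106 = 0.03601 M, so pOH = 1.44 and pH = 14.00 - 1.44 = 12.56.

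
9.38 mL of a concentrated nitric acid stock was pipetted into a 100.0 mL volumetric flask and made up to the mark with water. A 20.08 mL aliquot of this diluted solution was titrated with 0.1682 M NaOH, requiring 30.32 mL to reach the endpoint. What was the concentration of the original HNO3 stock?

2.71 M

n(NaOH) = 0.1682 x 0.03032 = 0.005100 mol.
n(HNO3) in the aliquot = 0.005100 mol.
[diluted HNO3] = 0.005100 / 0.02008 = 0.2540 M.
Dilution factor = 100.0/9.380 = 10.66, so [stock] = 0.2540 x 10.66 = 2.71 M.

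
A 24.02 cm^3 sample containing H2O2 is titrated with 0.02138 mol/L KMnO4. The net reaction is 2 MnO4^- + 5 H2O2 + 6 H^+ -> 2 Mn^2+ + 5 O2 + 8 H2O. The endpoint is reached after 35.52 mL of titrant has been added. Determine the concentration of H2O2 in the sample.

0.0790 M

n(KMnO4) = 0.02138 x 0.03552 = 0.0007594 mol.
From the balanced equation, 2 mol KMnO4 reacts with 5 mol H2O2, so n(H2O2) = 0.0007594 x 5/2 = 0.001899 mol.
[H2O2] = 0.001899 / 0.02402 L = 0.0790 M.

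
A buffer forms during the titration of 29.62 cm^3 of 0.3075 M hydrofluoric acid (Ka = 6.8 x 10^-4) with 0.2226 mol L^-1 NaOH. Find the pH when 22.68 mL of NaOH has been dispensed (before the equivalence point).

Initial n(HF) = 0.3075 x 0.02962 = 0.009108 mol.
n(NaOH) added = 0.2226 x 0.02268 = 0.005049 mol, converting that many moles of HF to F-.
Remaining n(HF) = 0.004060 mol; n(F-) = 0.005049 mol.
By Henderson-Hasselbalch, pH = pKa + log([A^-]/[HA]) = 3.17 + log(0.005049/0.004060) = 3.17 + (+0.09) = 3.26.

3.26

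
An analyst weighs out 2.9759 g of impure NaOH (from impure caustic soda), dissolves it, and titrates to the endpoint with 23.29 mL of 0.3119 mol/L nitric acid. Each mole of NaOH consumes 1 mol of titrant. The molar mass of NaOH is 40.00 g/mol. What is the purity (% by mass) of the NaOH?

n(HNO3) = 0.3119 x 0.02329 = 0.007264 mol.
n(NaOH) = 0.007264 / 1 = 0.007264 mol.
mass of NaOH = 0.007264 x 40.00 = 0.2906 g.
% purity = 0.2906 / 2.9759 x 100 = 9.76%.

9.76%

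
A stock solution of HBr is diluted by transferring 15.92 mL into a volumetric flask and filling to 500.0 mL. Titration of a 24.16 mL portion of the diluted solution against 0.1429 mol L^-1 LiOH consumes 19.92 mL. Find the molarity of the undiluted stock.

3.70 M

n(LiOH) = 0.1429 x 0.01992 = 0.002847 mol.
n(HBr) in the aliquot = 0.002847 mol.
[diluted HBr] = 0.002847 / 0.02416 = 0.1178 M.
Dilution factor = 500.0/15.92 = 31.41, so [stock] = 0.1178 x 31.41 = 3.70 M.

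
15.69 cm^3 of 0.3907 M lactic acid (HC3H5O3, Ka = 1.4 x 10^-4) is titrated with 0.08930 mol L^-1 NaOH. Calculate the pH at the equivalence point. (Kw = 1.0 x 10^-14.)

n(HC3H5O3) = 0.3907 x 0.01569 = 0.006130 mol; V(NaOH) at equivalence = 0.006130/0.08930 = 0.06865 L.
At equivalence all the acid is converted to C3H5O3-; total volume = 0.01569 + 0.06865 = 0.08434 L, so [C3H5O3-] = 0.006130/0.08434 = 0.07269 M.
Kb = Kw/Ka = 1.0e-14 / 1.4 x 10^-4 = 7.14e-11.
[OH^-] = sqrt(Kb x [C3H5O3-]) = sqrt(7.14e-11 x 0.07269) = 2.28e-6 M.
pOH = 5.64, so pH = 14.00 - 5.64 = 8.36.

8.36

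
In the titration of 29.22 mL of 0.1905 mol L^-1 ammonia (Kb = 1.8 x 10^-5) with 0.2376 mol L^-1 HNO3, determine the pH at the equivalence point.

5.12

n(NH3) = 0.1905 x 0.02922 = 0.005566 mol; V(HNO3) at equivalence = 0.005566/0.2376 = 0.02343 L.
At equivalence the base is fully converted to NH4+; total volume = 0.05265 L, so [NH4+] = 0.005566/0.05265 = 0.1057 M.
Ka(NH4+) = Kw/Kb = 1.0e-14 / 1.8 x 10^-5 = 5.56e-10.
[H^+] = sqrt(Ka x [NH4+]) = sqrt(5.56e-10 x 0.1057) = 7.66e-6 M.
pH = -log(7.66e-6) = 5.12.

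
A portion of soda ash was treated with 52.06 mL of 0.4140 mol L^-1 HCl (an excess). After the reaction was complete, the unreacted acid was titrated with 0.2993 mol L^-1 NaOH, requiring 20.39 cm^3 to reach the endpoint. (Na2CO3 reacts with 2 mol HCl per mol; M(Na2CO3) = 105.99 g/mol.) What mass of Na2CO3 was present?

0.819 g

Total n(HCl) added = 0.4140 x 0.05206 = 0.02155 mol.
n(NaOH) used = 0.2993 x 0.02039 = 0.006103 mol, which equals the excess n(HCl).
So n(HCl) consumed by the sample = 0.02155 - 0.006103 = 0.01545 mol.
n(Na2CO3) = 0.01545 / 2 = 0.007725 mol.
mass = 0.007725 mol x 105.99 g/mol = 0.819 g.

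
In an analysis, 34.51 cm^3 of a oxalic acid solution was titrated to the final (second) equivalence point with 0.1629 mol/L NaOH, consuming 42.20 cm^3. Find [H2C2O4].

0.0996 M

n(NaOH) = 0.1629 x 0.04220 = 0.006874 mol.
At the final (second) equivalence point, 2 mol OH^- react per mol H2C2O4, so n(H2C2O4) = 0.006874 / 2 = 0.003437 mol.
[H2C2O4] = 0.003437 / 0.03451 L = 0.0996 M.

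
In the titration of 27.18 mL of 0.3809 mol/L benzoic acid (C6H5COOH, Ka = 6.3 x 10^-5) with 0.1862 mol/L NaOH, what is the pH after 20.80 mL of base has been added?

Initial n(C6H5COOH) = 0.3809 x 0.02718 = 0.01035 mol.
n(NaOH) added = 0.1862 x 0.02080 = 0.003873 mol, converting that many moles of C6H5COOH to C6H5COO-.
Remaining n(C6H5COOH) = 0.006480 mol; n(C6H5COO-) = 0.003873 mol.
By Henderson-Hasselbalch, pH = pKa + log([A^-]/[HA]) = 4.20 + log(0.003873/0.006480) = 4.20 + (-0.22) = 3.98.

3.98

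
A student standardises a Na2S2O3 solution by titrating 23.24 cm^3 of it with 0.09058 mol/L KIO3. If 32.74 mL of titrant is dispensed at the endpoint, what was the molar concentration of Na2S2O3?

0.766 M

n(KIO3) = 0.09058 x 0.03274 = 0.002966 mol.
From the balanced equation, 1 mol KIO3 reacts with 6 mol Na2S2O3, so n(Na2S2O3) = 0.002966 x 6/1 = 0.01779 mol.
[Na2S2O3] = 0.01779 / 0.02324 L = 0.766 M.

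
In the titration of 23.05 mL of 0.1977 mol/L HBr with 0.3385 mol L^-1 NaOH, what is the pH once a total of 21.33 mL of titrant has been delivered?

n(acid) = 0.1977 x 0.02305 = 0.004557 mol; n(NaOH) added = 0.3385 x 0.02133 = 0.007220 mol.
Base is in excess by 0.007220 - 0.004557 = 0.002663 mol in a total volume of 0.04438 L.
[OH^-] = 0.002663/0.04438 = 0.06001 M, so pOH = 1.22 and pH = 14.00 - 1.22 = 12.78.

12.78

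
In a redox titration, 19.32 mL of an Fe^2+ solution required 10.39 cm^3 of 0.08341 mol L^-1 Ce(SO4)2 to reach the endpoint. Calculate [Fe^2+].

n(Ce(SO4)2) = 0.08341 x 0.01039 = 0.0008666 mol.
From the balanced equation, 1 mol Ce(SO4)2 reacts with 1 mol Fe^2+, so n(Fe^2+) = 0.0008666 x 1/1 = 0.0008666 mol.
[Fe^2+] = 0.0008666 / 0.01932 L = 0.0449 M.

0.0449 M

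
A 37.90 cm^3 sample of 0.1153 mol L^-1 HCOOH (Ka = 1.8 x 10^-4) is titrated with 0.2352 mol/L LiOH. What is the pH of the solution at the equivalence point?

8.32

n(HCOOH) = 0.1153 x 0.03790 = 0.004370 mol; V(LiOH) at equivalence = 0.004370/0.2352 = 0.01858 L.
At equivalence all the acid is converted to HCOO-; total volume = 0.03790 + 0.01858 = 0.05648 L, so [HCOO-] = 0.004370/0.05648 = 0.07737 M.
Kb = Kw/Ka = 1.0e-14 / 1.8 x 10^-4 = 5.56e-11.
[OH^-] = sqrt(Kb x [HCOO-]) = sqrt(5.56e-11 x 0.07737) = 2.07e-6 M.
pOH = 5.68, so pH = 14.00 - 5.68 = 8.32.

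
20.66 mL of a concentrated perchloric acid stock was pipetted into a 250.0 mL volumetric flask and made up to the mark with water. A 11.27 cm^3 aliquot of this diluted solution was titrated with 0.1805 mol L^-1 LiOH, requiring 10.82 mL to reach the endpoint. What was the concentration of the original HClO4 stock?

2.10 M

n(LiOH) = 0.1805 x 0.01082 = 0.001953 mol.
n(HClO4) in the aliquot = 0.001953 mol.
[diluted HClO4] = 0.001953 / 0.01127 = 0.1733 M.
Dilution factor = 250.0/20.66 = 12.10, so [stock] = 0.1733 x 12.10 = 2.10 M.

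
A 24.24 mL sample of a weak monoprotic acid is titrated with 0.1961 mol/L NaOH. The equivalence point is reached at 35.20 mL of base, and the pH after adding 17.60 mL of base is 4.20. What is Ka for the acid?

6.3 x 10^-5

17.60 mL is half of the equivalence volume, so this is the half-equivalence point where [HA] = [A^-].
At half-equivalence pH = pKa, so pKa = 4.20.
Ka = 10^(-4.20) = 6.3 x 10^-5.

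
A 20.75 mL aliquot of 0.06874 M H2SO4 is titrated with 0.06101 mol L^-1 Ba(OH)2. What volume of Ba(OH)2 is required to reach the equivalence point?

n(H2SO4) = 0.06874 mol/L x 0.02075 L = 0.001426 mol.
At equivalence n(Ba(OH)2) = n(H2SO4) = 0.001426 mol.
V(Ba(OH)2) = 0.001426 / 0.06101 = 0.02338 L = 23.4 mL.

23.4 mL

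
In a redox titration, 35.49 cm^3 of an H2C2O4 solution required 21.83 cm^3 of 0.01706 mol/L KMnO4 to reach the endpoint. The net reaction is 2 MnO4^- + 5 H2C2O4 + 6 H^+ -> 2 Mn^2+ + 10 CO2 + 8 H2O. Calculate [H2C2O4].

0.0262 M

n(KMnO4) = 0.01706 x 0.02183 = 0.0003724 mol.
From the balanced equation, 2 mol KMnO4 reacts with 5 mol H2C2O4, so n(H2C2O4) = 0.0003724 x 5/2 = 0.0009310 mol.
[H2C2O4] = 0.0009310 / 0.03549 L = 0.0262 M.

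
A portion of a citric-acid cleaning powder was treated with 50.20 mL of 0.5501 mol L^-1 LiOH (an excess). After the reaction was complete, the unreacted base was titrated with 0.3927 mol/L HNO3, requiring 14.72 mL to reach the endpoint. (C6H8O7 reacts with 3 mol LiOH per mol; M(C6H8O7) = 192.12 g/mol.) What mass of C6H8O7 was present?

1.40 g

Total n(LiOH) added = 0.5501 x 0.05020 = 0.02762 mol.
n(HNO3) used = 0.3927 x 0.01472 = 0.005781 mol, which equals the excess n(LiOH).
So n(LiOH) consumed by the sample = 0.02762 - 0.005781 = 0.02183 mol.
n(C6H8O7) = 0.02183 / 3 = 0.007278 mol.
mass = 0.007278 mol x 192.12 g/mol = 1.40 g.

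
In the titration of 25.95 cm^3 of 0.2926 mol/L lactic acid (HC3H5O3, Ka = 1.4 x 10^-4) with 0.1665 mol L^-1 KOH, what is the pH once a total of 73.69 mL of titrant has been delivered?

n(acid) = 0.2926 x 0.02595 = 0.007593 mol; n(KOH) added = 0.1665 x 0.07369 = 0.01227 mol.
Base is in excess by 0.01227 - 0.007593 = 0.004676 mol in a total volume of 0.09964 L.
[OH^-] = 0.004676/0.09964 = 0.04693 M, so pOH = 1.33 and pH = 14.00 - 1.33 = 12.67.

12.67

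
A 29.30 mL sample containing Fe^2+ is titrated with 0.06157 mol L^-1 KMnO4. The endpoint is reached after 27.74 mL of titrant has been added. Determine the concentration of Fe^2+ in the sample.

0.291 M

n(KMnO4) = 0.06157 x 0.02774 = 0.001708 mol.
From the balanced equation, 1 mol KMnO4 reacts with 5 mol Fe^2+, so n(Fe^2+) = 0.001708 x 5/1 = 0.008540 mol.
[Fe^2+] = 0.008540 / 0.02930 L = 0.291 M.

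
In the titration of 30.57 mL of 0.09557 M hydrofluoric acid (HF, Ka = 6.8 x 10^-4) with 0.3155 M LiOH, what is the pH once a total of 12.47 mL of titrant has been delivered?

n(acid) = 0.09557 x 0.03057 = 0.002922 mol; n(LiOH) added = 0.3155 x 0.01247 = 0.003934 mol.
Base is in excess by 0.003934 - 0.002922 = 0.001013 mol in a total volume of 0.04304 L.
[OH^-] = 0.001013/0.04304 = 0.02353 M, so pOH = 1.63 and pH = 14.00 - 1.63 = 12.37.

12.37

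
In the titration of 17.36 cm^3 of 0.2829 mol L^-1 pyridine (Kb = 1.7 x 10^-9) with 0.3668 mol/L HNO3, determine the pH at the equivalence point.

n(C5H5N) = 0.2829 x 0.01736 = 0.004911 mol; V(HNO3) at equivalence = 0.004911/0.3668 = 0.01339 L.
At equivalence the base is fully converted to C5H5NH+; total volume = 0.03075 L, so [C5H5NH+] = 0.004911/0.03075 = 0.1597 M.
Ka(C5H5NH+) = Kw/Kb = 1.0e-14 / 1.7 x 10^-9 = 5.88e-6.
[H^+] = sqrt(Ka x [C5H5NH+]) = sqrt(5.88e-6 x 0.1597) = 0.000969 M.
pH = -log(0.000969) = 3.01.

3.01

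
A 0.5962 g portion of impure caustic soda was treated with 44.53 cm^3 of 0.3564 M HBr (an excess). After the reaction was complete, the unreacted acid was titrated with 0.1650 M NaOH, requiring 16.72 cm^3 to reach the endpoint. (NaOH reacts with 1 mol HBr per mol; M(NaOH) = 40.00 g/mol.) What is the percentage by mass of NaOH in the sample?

Total n(HBr) added = 0.3564 x 0.04453 = 0.01587 mol.
n(NaOH) used = 0.1650 x 0.01672 = 0.002759 mol, which equals the excess n(HBr).
So n(HBr) consumed by the sample = 0.01587 - 0.002759 = 0.01311 mol.
n(NaOH) = 0.01311 / 1 = 0.01311 mol.
mass NaOH = 0.01311 x 40.00 = 0.5245 g, so %NaOH = 0.5245/0.5962 x 100 = 88.0%.

88.0%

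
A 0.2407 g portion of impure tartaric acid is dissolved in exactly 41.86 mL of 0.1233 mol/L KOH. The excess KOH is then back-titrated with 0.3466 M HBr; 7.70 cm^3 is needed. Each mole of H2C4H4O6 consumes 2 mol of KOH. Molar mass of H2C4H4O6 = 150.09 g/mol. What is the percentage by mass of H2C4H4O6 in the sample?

77.7%

Total n(KOH) added = 0.1233 x 0.04186 = 0.005161 mol.
n(HBr) used = 0.3466 x 0.007700 = 0.002669 mol, which equals the excess n(KOH).
So n(KOH) consumed by the sample = 0.005161 - 0.002669 = 0.002493 mol.
n(H2C4H4O6) = 0.002493 / 2 = 0.001246 mol.
mass H2C4H4O6 = 0.001246 x 150.09 = 0.1871 g, so %H2C4H4O6 = 0.1871/0.2407 x 100 = 77.7%.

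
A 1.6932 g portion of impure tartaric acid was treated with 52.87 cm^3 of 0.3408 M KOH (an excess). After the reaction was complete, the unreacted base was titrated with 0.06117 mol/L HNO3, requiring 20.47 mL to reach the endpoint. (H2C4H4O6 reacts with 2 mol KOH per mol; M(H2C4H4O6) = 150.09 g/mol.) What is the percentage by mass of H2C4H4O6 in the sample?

74.3%

Total n(KOH) added = 0.3408 x 0.05287 = 0.01802 mol.
n(HNO3) used = 0.06117 x 0.02047 = 0.001252 mol, which equals the excess n(KOH).
So n(KOH) consumed by the sample = 0.01802 - 0.001252 = 0.01677 mol.
n(H2C4H4O6) = 0.01677 / 2 = 0.008383 mol.
mass H2C4H4O6 = 0.008383 x 150.09 = 1.258 g, so %H2C4H4O6 = 1.258/1.6932 x 100 = 74.3%.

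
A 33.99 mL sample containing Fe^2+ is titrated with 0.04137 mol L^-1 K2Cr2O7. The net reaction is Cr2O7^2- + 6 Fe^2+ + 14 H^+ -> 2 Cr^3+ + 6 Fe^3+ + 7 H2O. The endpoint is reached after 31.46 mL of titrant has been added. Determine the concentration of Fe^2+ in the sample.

0.230 M

n(K2Cr2O7) = 0.04137 x 0.03146 = 0.001302 mol.
From the balanced equation, 1 mol K2Cr2O7 reacts with 6 mol Fe^2+, so n(Fe^2+) = 0.001302 x 6/1 = 0.007809 mol.
[Fe^2+] = 0.007809 / 0.03399 L = 0.230 M.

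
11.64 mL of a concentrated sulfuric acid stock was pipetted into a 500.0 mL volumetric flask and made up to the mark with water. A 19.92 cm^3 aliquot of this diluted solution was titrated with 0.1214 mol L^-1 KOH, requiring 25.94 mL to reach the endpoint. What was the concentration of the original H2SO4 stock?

3.40 M

n(KOH) = 0.1214 x 0.02594 = 0.003149 mol.
n(H2SO4) in the aliquot = 0.003149 x 1/2 = 0.001575 mol.
[diluted H2SO4] = 0.001575 / 0.01992 = 0.07904 M.
Dilution factor = 500.0/11.64 = 42.96, so [stock] = 0.07904 x 42.96 = 3.40 M.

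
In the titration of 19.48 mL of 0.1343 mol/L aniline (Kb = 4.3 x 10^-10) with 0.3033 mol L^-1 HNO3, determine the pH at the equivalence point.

2.83

n(C6H5NH2) = 0.1343 x 0.01948 = 0.002616 mol; V(HNO3) at equivalence = 0.002616/0.3033 = 0.008626 L.
At equivalence the base is fully converted to C6H5NH3+; total volume = 0.02811 L, so [C6H5NH3+] = 0.002616/0.02811 = 0.09308 M.
Ka(C6H5NH3+) = Kw/Kb = 1.0e-14 / 4.3 x 10^-10 = 2.33e-5.
[H^+] = sqrt(Ka x [C6H5NH3+]) = sqrt(2.33e-5 x 0.09308) = 0.00147 M.
pH = -log(0.00147) = 2.83.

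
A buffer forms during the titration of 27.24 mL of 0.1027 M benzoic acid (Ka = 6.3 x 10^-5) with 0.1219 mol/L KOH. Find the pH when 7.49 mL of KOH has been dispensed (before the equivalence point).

Initial n(C6H5COOH) = 0.1027 x 0.02724 = 0.002798 mol.
n(KOH) added = 0.1219 x 0.007490 = 0.0009130 mol, converting that many moles of C6H5COOH to C6H5COO-.
Remaining n(C6H5COOH) = 0.001885 mol; n(C6H5COO-) = 0.0009130 mol.
By Henderson-Hasselbalch, pH = pKa + log([A^-]/[HA]) = 4.20 + log(0.0009130/0.001885) = 4.20 + (-0.31) = 3.89.

3.89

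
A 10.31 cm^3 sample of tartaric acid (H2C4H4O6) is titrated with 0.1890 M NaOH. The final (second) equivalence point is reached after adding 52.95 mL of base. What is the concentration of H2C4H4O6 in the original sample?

0.485 M

n(NaOH) = 0.1890 x 0.05295 = 0.01001 mol.
At the final (second) equivalence point, 2 mol OH^- react per mol H2C4H4O6, so n(H2C4H4O6) = 0.01001 / 2 = 0.005004 mol.
[H2C4H4O6] = 0.005004 / 0.01031 L = 0.485 M.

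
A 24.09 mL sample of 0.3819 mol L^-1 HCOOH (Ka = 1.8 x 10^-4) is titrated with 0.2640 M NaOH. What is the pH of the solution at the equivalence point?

8.47

n(HCOOH) = 0.3819 x 0.02409 = 0.009200 mol; V(NaOH) at equivalence = 0.009200/0.2640 = 0.03485 L.
At equivalence all the acid is converted to HCOO-; total volume = 0.02409 + 0.03485 = 0.05894 L, so [HCOO-] = 0.009200/0.05894 = 0.1561 M.
Kb = Kw/Ka = 1.0e-14 / 1.8 x 10^-4 = 5.56e-11.
[OH^-] = sqrt(Kb x [HCOO-]) = sqrt(5.56e-11 x 0.1561) = 2.94e-6 M.
pOH = 5.53, so pH = 14.00 - 5.53 = 8.47.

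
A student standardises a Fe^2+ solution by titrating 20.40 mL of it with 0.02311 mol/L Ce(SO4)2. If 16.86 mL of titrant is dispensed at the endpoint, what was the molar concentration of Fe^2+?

n(Ce(SO4)2) = 0.02311 x 0.01686 = 0.0003896 mol.
From the balanced equation, 1 mol Ce(SO4)2 reacts with 1 mol Fe^2+, so n(Fe^2+) = 0.0003896 x 1/1 = 0.0003896 mol.
[Fe^2+] = 0.0003896 / 0.02040 L = 0.0191 M.

0.0191 M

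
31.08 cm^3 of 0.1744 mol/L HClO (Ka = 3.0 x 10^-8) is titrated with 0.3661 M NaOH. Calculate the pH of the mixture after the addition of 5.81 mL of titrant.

7.33

Initial n(HClO) = 0.1744 x 0.03108 = 0.005420 mol.
n(NaOH) added = 0.3661 x 0.005810 = 0.002127 mol, converting that many moles of HClO to ClO-.
Remaining n(HClO) = 0.003293 mol; n(ClO-) = 0.002127 mol.
By Henderson-Hasselbalch, pH = pKa + log([A^-]/[HA]) = 7.52 + log(0.002127/0.003293) = 7.52 + (-0.19) = 7.33.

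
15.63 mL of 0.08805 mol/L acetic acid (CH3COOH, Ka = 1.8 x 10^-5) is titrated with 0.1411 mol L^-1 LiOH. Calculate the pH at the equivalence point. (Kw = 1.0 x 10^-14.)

8.74

n(CH3COOH) = 0.08805 x 0.01563 = 0.001376 mol; V(LiOH) at equivalence = 0.001376/0.1411 = 0.009754 L.
At equivalence all the acid is converted to CH3COO-; total volume = 0.01563 + 0.009754 = 0.02538 L, so [CH3COO-] = 0.001376/0.02538 = 0.05422 M.
Kb = Kw/Ka = 1.0e-14 / 1.8 x 10^-5 = 5.56e-10.
[OH^-] = sqrt(Kb x [CH3COO-]) = sqrt(5.56e-10 x 0.05422) = 5.49e-6 M.
pOH = 5.26, so pH = 14.00 - 5.26 = 8.74.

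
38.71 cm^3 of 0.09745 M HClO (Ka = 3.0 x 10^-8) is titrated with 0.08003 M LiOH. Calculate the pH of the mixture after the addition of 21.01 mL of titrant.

7.43

Initial n(HClO) = 0.09745 x 0.03871 = 0.003772 mol.
n(LiOH) added = 0.08003 x 0.02101 = 0.001681 mol, converting that many moles of HClO to ClO-.
Remaining n(HClO) = 0.002091 mol; n(ClO-) = 0.001681 mol.
By Henderson-Hasselbalch, pH = pKa + log([A^-]/[HA]) = 7.52 + log(0.001681/0.002091) = 7.52 + (-0.09) = 7.43.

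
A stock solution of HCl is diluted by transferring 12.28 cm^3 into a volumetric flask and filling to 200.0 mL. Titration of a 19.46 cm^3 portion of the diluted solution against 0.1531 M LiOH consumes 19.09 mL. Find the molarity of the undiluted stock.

n(LiOH) = 0.1531 x 0.01909 = 0.002923 mol.
n(HCl) in the aliquot = 0.002923 mol.
[diluted HCl] = 0.002923 / 0.01946 = 0.1502 M.
Dilution factor = 200.0/12.28 = 16.29, so [stock] = 0.1502 x 16.29 = 2.45 M.

2.45 M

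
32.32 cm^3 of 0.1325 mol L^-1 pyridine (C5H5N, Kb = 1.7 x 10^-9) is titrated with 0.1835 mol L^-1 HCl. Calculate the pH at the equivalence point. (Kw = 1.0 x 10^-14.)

3.17

n(C5H5N) = 0.1325 x 0.03232 = 0.004282 mol; V(HCl) at equivalence = 0.004282/0.1835 = 0.02334 L.
At equivalence the base is fully converted to C5H5NH+; total volume = 0.05566 L, so [C5H5NH+] = 0.004282/0.05566 = 0.07694 M.
Ka(C5H5NH+) = Kw/Kb = 1.0e-14 / 1.7 x 10^-9 = 5.88e-6.
[H^+] = sqrt(Ka x [C5H5NH+]) = sqrt(5.88e-6 x 0.07694) = 0.000673 M.
pH = -log(0.000673) = 3.17.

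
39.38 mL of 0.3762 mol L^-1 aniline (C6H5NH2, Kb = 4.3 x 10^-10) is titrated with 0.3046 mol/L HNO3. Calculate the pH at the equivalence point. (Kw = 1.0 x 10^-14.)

n(C6H5NH2) = 0.3762 x 0.03938 = 0.01481 mol; V(HNO3) at equivalence = 0.01481/0.3046 = 0.04864 L.
At equivalence the base is fully converted to C6H5NH3+; total volume = 0.08802 L, so [C6H5NH3+] = 0.01481/0.08802 = 0.1683 M.
Ka(C6H5NH3+) = Kw/Kb = 1.0e-14 / 4.3 x 10^-10 = 2.33e-5.
[H^+] = sqrt(Ka x [C6H5NH3+]) = sqrt(2.33e-5 x 0.1683) = 0.00198 M.
pH = -log(0.00198) = 2.70.

2.70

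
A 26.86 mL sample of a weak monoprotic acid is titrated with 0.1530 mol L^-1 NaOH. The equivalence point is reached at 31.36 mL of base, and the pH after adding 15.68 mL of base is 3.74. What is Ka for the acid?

1.8 x 10^-4

15.68 mL is half of the equivalence volume, so this is the half-equivalence point where [HA] = [A^-].
At half-equivalence pH = pKa, so pKa = 3.74.
Ka = 10^(-3.74) = 1.8 x 10^-4.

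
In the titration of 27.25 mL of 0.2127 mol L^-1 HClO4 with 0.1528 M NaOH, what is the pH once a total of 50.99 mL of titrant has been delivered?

n(acid) = 0.2127 x 0.02725 = 0.005796 mol; n(NaOH) added = 0.1528 x 0.05099 = 0.007791 mol.
Base is in excess by 0.007791 - 0.005796 = 0.001995 mol in a total volume of 0.07824 L.
[OH^-] = 0.001995/0.07824 = 0.02550 M, so pOH = 1.59 and pH = 14.00 - 1.59 = 12.41.

12.41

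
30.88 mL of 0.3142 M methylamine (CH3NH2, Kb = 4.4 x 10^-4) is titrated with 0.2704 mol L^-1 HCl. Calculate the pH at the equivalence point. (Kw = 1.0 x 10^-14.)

5.74

n(CH3NH2) = 0.3142 x 0.03088 = 0.009702 mol; V(HCl) at equivalence = 0.009702/0.2704 = 0.03588 L.
At equivalence the base is fully converted to CH3NH3+; total volume = 0.06676 L, so [CH3NH3+] = 0.009702/0.06676 = 0.1453 M.
Ka(CH3NH3+) = Kw/Kb = 1.0e-14 / 4.4 x 10^-4 = 2.27e-11.
[H^+] = sqrt(Ka x [CH3NH3+]) = sqrt(2.27e-11 x 0.1453) = 1.82e-6 M.
pH = -log(1.82e-6) = 5.74.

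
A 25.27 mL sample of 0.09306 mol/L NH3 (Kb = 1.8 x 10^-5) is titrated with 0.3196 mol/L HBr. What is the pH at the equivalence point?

5.20

n(NH3) = 0.09306 x 0.02527 = 0.002352 mol; V(HBr) at equivalence = 0.002352/0.3196 = 0.007358 L.
At equivalence the base is fully converted to NH4+; total volume = 0.03263 L, so [NH4+] = 0.002352/0.03263 = 0.07207 M.
Ka(NH4+) = Kw/Kb = 1.0e-14 / 1.8 x 10^-5 = 5.56e-10.
[H^+] = sqrt(Ka x [NH4+]) = sqrt(5.56e-10 x 0.07207) = 6.33e-6 M.
pH = -log(6.33e-6) = 5.20.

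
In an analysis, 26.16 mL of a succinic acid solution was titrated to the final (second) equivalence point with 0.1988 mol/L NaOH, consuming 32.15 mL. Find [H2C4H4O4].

n(NaOH) = 0.1988 x 0.03215 = 0.006391 mol.
At the final (second) equivalence point, 2 mol OH^- react per mol H2C4H4O4, so n(H2C4H4O4) = 0.006391 / 2 = 0.003196 mol.
[H2C4H4O4] = 0.003196 / 0.02616 L = 0.122 M.

0.122 M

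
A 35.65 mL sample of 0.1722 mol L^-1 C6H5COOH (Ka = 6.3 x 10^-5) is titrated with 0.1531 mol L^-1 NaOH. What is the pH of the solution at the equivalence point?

n(C6H5COOH) = 0.1722 x 0.03565 = 0.006139 mol; V(NaOH) at equivalence = 0.006139/0.1531 = 0.04010 L.
At equivalence all the acid is converted to C6H5COO-; total volume = 0.03565 + 0.04010 = 0.07575 L, so [C6H5COO-] = 0.006139/0.07575 = 0.08104 M.
Kb = Kw/Ka = 1.0e-14 / 6.3 x 10^-5 = 1.59e-10.
[OH^-] = sqrt(Kb x [C6H5COO-]) = sqrt(1.59e-10 x 0.08104) = 3.59e-6 M.
pOH = 5.45, so pH = 14.00 - 5.45 = 8.55.

8.55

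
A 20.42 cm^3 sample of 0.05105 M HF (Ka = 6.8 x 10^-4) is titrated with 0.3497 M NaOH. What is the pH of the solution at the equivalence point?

7.91

n(HF) = 0.05105 x 0.02042 = 0.001042 mol; V(NaOH) at equivalence = 0.001042/0.3497 = 0.002981 L.
At equivalence all the acid is converted to F-; total volume = 0.02042 + 0.002981 = 0.02340 L, so [F-] = 0.001042/0.02340 = 0.04455 M.
Kb = Kw/Ka = 1.0e-14 / 6.8 x 10^-4 = 1.47e-11.
[OH^-] = sqrt(Kb x [F-]) = sqrt(1.47e-11 x 0.04455) = 8.09e-7 M.
pOH = 6.09, so pH = 14.00 - 6.09 = 7.91.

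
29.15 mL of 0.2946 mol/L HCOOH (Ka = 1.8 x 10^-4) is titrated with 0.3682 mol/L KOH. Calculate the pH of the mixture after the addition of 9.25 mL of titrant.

Initial n(HCOOH) = 0.2946 x 0.02915 = 0.008588 mol.
n(KOH) added = 0.3682 x 0.009250 = 0.003406 mol, converting that many moles of HCOOH to HCOO-.
Remaining n(HCOOH) = 0.005182 mol; n(HCOO-) = 0.003406 mol.
By Henderson-Hasselbalch, pH = pKa + log([A^-]/[HA]) = 3.74 + log(0.003406/0.005182) = 3.74 + (-0.18) = 3.56.

3.56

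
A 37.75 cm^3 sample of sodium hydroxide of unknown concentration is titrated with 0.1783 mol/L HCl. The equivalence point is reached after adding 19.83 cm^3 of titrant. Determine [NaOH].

n(HCl) delivered = 0.1783 x 0.01983 = 0.003536 mol.
For a 1:1 reaction, n(NaOH) = 0.003536 mol.
[NaOH] = 0.003536 mol / 0.03775 L = 0.0937 M.

0.0937 M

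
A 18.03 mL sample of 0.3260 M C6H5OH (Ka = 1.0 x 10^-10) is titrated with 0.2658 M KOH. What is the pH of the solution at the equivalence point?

11.58

n(C6H5OH) = 0.3260 x 0.01803 = 0.005878 mol; V(KOH) at equivalence = 0.005878/0.2658 = 0.02211 L.
At equivalence all the acid is converted to C6H5O-; total volume = 0.01803 + 0.02211 = 0.04014 L, so [C6H5O-] = 0.005878/0.04014 = 0.1464 M.
Kb = Kw/Ka = 1.0e-14 / 1.0 x 10^-10 = 0.000100.
[OH^-] = sqrt(Kb x [C6H5O-]) = sqrt(0.000100 x 0.1464) = 0.00383 M.
pOH = 2.42, so pH = 14.00 - 2.42 = 11.58.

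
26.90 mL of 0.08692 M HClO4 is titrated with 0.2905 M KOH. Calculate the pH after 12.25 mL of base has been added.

n(acid) = 0.08692 x 0.02690 = 0.002338 mol; n(KOH) added = 0.2905 x 0.01225 = 0.003559 mol.
Base is in excess by 0.003559 - 0.002338 = 0.001220 mol in a total volume of 0.03915 L.
[OH^-] = 0.001220/0.03915 = 0.03117 M, so pOH = 1.51 and pH = 14.00 - 1.51 = 12.49.

12.49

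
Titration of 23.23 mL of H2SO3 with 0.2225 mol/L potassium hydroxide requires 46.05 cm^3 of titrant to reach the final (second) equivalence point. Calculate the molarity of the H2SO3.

n(KOH) = 0.2225 x 0.04605 = 0.01025 mol.
At the final (second) equivalence point, 2 mol OH^- react per mol H2SO3, so n(H2SO3) = 0.01025 / 2 = 0.005123 mol.
[H2SO3] = 0.005123 / 0.02323 L = 0.221 M.

0.221 M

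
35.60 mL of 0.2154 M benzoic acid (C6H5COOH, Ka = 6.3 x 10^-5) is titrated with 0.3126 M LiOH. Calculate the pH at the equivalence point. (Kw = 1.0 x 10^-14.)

n(C6H5COOH) = 0.2154 x 0.03560 = 0.007668 mol; V(LiOH) at equivalence = 0.007668/0.3126 = 0.02453 L.
At equivalence all the acid is converted to C6H5COO-; total volume = 0.03560 + 0.02453 = 0.06013 L, so [C6H5COO-] = 0.007668/0.06013 = 0.1275 M.
Kb = Kw/Ka = 1.0e-14 / 6.3 x 10^-5 = 1.59e-10.
[OH^-] = sqrt(Kb x [C6H5COO-]) = sqrt(1.59e-10 x 0.1275) = 4.50e-6 M.
pOH = 5.35, so pH = 14.00 - 5.35 = 8.65.

8.65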